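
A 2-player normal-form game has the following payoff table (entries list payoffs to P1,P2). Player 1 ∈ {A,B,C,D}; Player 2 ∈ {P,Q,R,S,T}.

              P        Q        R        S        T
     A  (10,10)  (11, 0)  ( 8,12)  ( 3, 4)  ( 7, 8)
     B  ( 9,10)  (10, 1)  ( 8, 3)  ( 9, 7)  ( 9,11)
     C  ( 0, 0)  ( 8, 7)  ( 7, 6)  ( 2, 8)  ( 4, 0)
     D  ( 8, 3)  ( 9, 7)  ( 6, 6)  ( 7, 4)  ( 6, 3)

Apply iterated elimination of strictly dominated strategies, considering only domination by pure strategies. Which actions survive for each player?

Survivors P1:{A,B} P2:{P,R,T}

P1 drop C (A beats it: P:10>0 Q:11>8 R:8>7 S:3>2 T:7>4)
P1 drop D (B beats it: P:9>8 Q:10>9 R:8>6 S:9>7 T:9>6)
P2 drop Q (P beats it: A:10>0 B:10>1)
P2 drop S (P beats it: A:10>4 B:10>7)
P1→{A,B} P2→{P,R,T}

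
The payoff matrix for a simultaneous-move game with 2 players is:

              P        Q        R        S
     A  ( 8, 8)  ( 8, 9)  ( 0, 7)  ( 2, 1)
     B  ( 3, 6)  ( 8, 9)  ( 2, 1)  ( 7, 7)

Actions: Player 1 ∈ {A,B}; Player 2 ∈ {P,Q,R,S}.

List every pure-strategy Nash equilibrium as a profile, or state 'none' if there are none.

Nash profiles: (A,Q), (B,Q)

(A,P): not NE [P2→Q gives 9>8]
(A,Q): NE
(A,R): not NE [P1→B gives 2>0; P2→Q gives 9>7]
(A,S): not NE [P1→B gives 7>2; P2→Q gives 9>1]
(B,P): not NE [P1→A gives 8>3; P2→Q gives 9>6]
(B,Q): NE
(B,R): not NE [P2→Q gives 9>1]
(B,S): not NE [P2→Q gives 9>7]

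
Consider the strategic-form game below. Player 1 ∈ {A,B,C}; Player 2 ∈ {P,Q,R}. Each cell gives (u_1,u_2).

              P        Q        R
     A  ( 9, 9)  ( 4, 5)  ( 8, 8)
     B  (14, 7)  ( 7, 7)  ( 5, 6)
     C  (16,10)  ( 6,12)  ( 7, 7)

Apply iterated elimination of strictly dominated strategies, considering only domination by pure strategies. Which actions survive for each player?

IESDS → P1:{B,C} P2:{P,Q}

P2 drop R (P beats it: A:9>8 B:7>6 C:10>7)
P1 drop A (B beats it: P:14>9 Q:7>4)
P1→{B,C} P2→{P,Q}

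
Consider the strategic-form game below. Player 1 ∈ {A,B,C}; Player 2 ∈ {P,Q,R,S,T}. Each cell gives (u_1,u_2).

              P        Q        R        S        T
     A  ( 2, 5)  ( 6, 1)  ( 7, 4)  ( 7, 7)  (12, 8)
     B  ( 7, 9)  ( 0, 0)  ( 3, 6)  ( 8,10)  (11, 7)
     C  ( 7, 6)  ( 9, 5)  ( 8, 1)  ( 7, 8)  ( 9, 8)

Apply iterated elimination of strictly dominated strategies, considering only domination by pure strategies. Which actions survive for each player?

Survivors P1:{A,B} P2:{S,T}

P2 drop P (S beats it: A:7>5 B:10>9 C:8>6)
P2 drop Q (S beats it: A:7>1 B:10>0 C:8>5)
P2 drop R (S beats it: A:7>4 B:10>6 C:8>1)
P1 drop C (B beats it: S:8>7 T:11>9)
P1→{A,B} P2→{S,T}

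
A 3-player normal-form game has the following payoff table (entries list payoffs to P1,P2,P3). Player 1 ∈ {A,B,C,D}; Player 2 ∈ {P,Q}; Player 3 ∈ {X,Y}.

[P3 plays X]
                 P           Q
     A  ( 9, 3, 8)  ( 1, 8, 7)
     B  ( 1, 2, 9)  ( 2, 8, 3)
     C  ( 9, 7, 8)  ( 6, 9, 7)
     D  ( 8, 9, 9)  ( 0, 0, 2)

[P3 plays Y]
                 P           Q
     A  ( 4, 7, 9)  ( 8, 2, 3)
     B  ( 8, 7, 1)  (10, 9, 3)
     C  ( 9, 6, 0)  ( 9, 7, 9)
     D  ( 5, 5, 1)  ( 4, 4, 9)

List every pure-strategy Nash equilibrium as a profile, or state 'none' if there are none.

(A,P,X): not NE [P2→Q gives 8>3; P3→Y gives 9>8]
(A,P,Y): not NE [P1→C gives 9>4]
(A,Q,X): not NE [P1→C gives 6>1]
(A,Q,Y): not NE [P1→B gives 10>8; P2→P gives 7>2; P3→X gives 7>3]
(B,P,X): not NE [P1→C gives 9>1; P2→Q gives 8>2]
(B,P,Y): not NE [P1→C gives 9>8; P2→Q gives 9>7; P3→X gives 9>1]
(B,Q,X): not NE [P1→C gives 6>2]
(B,Q,Y): NE
(C,P,X): not NE [P2→Q gives 9>7]
(C,P,Y): not NE [P2→Q gives 7>6; P3→X gives 8>0]
(C,Q,X): not NE [P3→Y gives 9>7]
(C,Q,Y): not NE [P1→B gives 10>9]
(D,P,X): not NE [P1→C gives 9>8]
(D,P,Y): not NE [P1→C gives 9>5; P3→X gives 9>1]
(D,Q,X): not NE [P1→C gives 6>0; P2→P gives 9>0; P3→Y gives 9>2]
(D,Q,Y): not NE [P1→B gives 10>4; P2→P gives 5>4]

PSNE = {(B,Q,Y)}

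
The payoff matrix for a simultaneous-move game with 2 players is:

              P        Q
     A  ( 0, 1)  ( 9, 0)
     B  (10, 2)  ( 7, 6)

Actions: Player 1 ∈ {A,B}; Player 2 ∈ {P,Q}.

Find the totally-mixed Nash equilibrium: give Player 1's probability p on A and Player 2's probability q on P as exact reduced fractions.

P1 indiff ⇒ q·0+(1-q)·9 = q·10+(1-q)·7 ⇒ q(-10) = (1-q)(-2) ⇒ q = 1/6
P2 indiff ⇒ p·1+(1-p)·2 = p·0+(1-p)·6 ⇒ p(1) = (1-p)(4) ⇒ p = 4/5

(p,q) = (4/5, 1/6)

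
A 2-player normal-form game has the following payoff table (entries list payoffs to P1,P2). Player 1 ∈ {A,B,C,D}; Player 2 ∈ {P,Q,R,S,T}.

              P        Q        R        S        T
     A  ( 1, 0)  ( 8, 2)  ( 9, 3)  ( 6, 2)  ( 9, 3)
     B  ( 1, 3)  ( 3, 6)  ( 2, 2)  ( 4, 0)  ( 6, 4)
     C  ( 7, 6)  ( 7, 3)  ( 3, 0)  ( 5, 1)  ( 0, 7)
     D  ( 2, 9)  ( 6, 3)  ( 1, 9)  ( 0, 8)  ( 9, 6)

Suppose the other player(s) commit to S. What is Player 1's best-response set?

P1 best: {A}

u_1(A vs S) = 6
u_1(B vs S) = 4
u_1(C vs S) = 5
u_1(D vs S) = 0
max payoff 6 at {A}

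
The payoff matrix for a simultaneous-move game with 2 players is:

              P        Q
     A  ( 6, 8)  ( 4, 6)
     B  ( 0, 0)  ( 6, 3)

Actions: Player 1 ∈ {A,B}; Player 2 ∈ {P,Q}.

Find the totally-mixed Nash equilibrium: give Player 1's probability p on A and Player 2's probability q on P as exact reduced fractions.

p=3/5, q=1/4

P1 indiff ⇒ q·6+(1-q)·4 = q·0+(1-q)·6 ⇒ q(6) = (1-q)(2) ⇒ q = 1/4
P2 indiff ⇒ p·8+(1-p)·0 = p·6+(1-p)·3 ⇒ p(2) = (1-p)(3) ⇒ p = 3/5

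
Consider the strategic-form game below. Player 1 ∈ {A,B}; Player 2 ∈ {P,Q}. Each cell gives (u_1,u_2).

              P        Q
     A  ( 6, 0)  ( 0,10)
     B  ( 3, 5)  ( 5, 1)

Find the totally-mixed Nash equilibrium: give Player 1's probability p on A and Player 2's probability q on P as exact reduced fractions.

P1 indiff ⇒ q·6+(1-q)·0 = q·3+(1-q)·5 ⇒ q(3) = (1-q)(5) ⇒ q = 5/8
P2 indiff ⇒ p·0+(1-p)·5 = p·10+(1-p)·1 ⇒ p(-10) = (1-p)(-4) ⇒ p = 2/7

P1 mixes 2/7 on A; P2 mixes 5/8 on P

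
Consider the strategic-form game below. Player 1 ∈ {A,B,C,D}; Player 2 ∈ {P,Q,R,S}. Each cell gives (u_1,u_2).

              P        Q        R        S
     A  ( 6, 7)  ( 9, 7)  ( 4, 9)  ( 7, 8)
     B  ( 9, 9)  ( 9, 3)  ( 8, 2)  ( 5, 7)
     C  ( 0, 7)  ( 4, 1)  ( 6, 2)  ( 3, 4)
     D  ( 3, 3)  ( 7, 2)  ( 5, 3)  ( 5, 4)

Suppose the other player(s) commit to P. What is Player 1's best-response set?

BR_1 = {B}

u_1(A vs P) = 6
u_1(B vs P) = 9
u_1(C vs P) = 0
u_1(D vs P) = 3
max payoff 9 at {B}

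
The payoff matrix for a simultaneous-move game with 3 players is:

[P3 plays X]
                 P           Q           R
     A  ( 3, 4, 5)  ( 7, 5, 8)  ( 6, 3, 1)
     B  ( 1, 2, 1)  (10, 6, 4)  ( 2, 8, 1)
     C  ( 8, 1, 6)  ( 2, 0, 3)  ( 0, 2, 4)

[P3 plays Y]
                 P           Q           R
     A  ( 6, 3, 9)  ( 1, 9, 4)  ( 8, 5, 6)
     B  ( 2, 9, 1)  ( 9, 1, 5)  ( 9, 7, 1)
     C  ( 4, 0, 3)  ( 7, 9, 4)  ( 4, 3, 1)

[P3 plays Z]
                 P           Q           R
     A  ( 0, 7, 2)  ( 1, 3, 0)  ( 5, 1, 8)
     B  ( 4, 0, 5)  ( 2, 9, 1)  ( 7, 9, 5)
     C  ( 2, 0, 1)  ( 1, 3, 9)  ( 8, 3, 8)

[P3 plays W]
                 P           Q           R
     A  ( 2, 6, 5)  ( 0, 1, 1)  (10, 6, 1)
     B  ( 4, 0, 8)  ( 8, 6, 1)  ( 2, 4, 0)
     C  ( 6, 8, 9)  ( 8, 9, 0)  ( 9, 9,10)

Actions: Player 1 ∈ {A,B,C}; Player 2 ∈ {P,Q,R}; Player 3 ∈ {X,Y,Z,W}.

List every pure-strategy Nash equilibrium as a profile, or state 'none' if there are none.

No pure NE.

(A,P,X): not NE [P1→C gives 8>3; P2→Q gives 5>4; P3→Y gives 9>5]
(A,P,Y): not NE [P2→Q gives 9>3]
(A,P,Z): not NE [P1→B gives 4>0; P3→Y gives 9>2]
(A,P,W): not NE [P1→C gives 6>2; P3→Y gives 9>5]
(A,Q,X): not NE [P1→B gives 10>7]
(A,Q,Y): not NE [P1→B gives 9>1; P3→X gives 8>4]
(A,Q,Z): not NE [P1→B gives 2>1; P2→P gives 7>3; P3→X gives 8>0]
(A,Q,W): not NE [P1→C gives 8>0; P2→R gives 6>1; P3→X gives 8>1]
(A,R,X): not NE [P2→Q gives 5>3; P3→Z gives 8>1]
(A,R,Y): not NE [P1→B gives 9>8; P2→Q gives 9>5; P3→Z gives 8>6]
(A,R,Z): not NE [P1→C gives 8>5; P2→P gives 7>1]
(A,R,W): not NE [P3→Z gives 8>1]
(B,P,X): not NE [P1→C gives 8>1; P2→R gives 8>2; P3→W gives 8>1]
(B,P,Y): not NE [P1→A gives 6>2; P3→W gives 8>1]
(B,P,Z): not NE [P2→R gives 9>0; P3→W gives 8>5]
(B,P,W): not NE [P1→C gives 6>4; P2→Q gives 6>0]
(B,Q,X): not NE [P2→R gives 8>6; P3→Y gives 5>4]
(B,Q,Y): not NE [P2→P gives 9>1]
(B,Q,Z): not NE [P3→Y gives 5>1]
(B,Q,W): not NE [P3→Y gives 5>1]
(B,R,X): not NE [P1→A gives 6>2; P3→Z gives 5>1]
(B,R,Y): not NE [P2→P gives 9>7; P3→Z gives 5>1]
(B,R,Z): not NE [P1→C gives 8>7]
(B,R,W): not NE [P1→A gives 10>2; P2→Q gives 6>4; P3→Z gives 5>0]
(C,P,X): not NE [P2→R gives 2>1; P3→W gives 9>6]
(C,P,Y): not NE [P1→A gives 6>4; P2→Q gives 9>0; P3→W gives 9>3]
(C,P,Z): not NE [P1→B gives 4>2; P2→R gives 3>0; P3→W gives 9>1]
(C,P,W): not NE [P2→R gives 9>8]
(C,Q,X): not NE [P1→B gives 10>2; P2→R gives 2>0; P3→Z gives 9>3]
(C,Q,Y): not NE [P1→B gives 9>7; P3→Z gives 9>4]
(C,Q,Z): not NE [P1→B gives 2>1]
(C,Q,W): not NE [P3→Z gives 9>0]
(C,R,X): not NE [P1→A gives 6>0; P3→W gives 10>4]
(C,R,Y): not NE [P1→B gives 9>4; P2→Q gives 9>3; P3→W gives 10>1]
(C,R,Z): not NE [P3→W gives 10>8]
(C,R,W): not NE [P1→A gives 10>9]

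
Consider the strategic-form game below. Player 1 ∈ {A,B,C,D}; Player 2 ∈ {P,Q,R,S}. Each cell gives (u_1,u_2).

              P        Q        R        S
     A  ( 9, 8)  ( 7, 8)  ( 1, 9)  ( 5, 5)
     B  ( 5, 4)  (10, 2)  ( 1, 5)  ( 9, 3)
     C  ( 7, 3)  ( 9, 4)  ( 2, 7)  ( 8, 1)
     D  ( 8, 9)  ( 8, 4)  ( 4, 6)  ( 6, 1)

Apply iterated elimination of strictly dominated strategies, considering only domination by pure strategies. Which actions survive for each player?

Survivors P1:{A,D} P2:{P,R}

P2 drop Q (R beats it: A:9>8 B:5>2 C:7>4 D:6>4)
P2 drop S (P beats it: A:8>5 B:4>3 C:3>1 D:9>1)
P1 drop B (C beats it: P:7>5 R:2>1)
P1 drop C (D beats it: P:8>7 R:4>2)
P1→{A,D} P2→{P,R}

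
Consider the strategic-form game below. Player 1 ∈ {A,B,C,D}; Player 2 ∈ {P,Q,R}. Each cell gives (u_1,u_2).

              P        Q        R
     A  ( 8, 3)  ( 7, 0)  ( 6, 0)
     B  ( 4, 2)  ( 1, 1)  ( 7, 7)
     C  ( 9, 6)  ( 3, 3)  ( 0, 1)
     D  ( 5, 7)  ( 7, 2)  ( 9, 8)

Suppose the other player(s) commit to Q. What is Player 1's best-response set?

BR_1 = {A,D}

u_1(A vs Q) = 7
u_1(B vs Q) = 1
u_1(C vs Q) = 3
u_1(D vs Q) = 7
max payoff 7 at {A,D}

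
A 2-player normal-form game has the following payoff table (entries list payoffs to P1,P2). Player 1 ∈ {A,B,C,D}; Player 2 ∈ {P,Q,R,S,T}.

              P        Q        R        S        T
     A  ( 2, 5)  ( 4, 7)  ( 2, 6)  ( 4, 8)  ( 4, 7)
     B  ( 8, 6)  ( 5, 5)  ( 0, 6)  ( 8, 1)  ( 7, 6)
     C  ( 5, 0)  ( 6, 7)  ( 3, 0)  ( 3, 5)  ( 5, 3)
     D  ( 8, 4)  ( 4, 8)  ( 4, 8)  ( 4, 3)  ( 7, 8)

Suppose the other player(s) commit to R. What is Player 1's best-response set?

argmax u_1 = {D}

u_1(A vs R) = 2
u_1(B vs R) = 0
u_1(C vs R) = 3
u_1(D vs R) = 4
max payoff 4 at {D}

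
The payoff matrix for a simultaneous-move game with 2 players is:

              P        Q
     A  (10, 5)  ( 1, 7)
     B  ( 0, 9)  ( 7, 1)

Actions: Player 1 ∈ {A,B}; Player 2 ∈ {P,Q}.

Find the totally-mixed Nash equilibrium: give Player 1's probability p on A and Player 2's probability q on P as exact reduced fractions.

P1 mixes 4/5 on A; P2 mixes 3/8 on P

P1 indiff ⇒ q·10+(1-q)·1 = q·0+(1-q)·7 ⇒ q(10) = (1-q)(6) ⇒ q = 3/8
P2 indiff ⇒ p·5+(1-p)·9 = p·7+(1-p)·1 ⇒ p(-2) = (1-p)(-8) ⇒ p = 4/5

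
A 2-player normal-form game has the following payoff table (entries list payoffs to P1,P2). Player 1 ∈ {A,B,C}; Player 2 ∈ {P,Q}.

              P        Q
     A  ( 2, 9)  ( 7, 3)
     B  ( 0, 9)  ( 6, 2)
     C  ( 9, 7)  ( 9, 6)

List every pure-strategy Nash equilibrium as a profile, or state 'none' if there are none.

Nash profiles: (C,P)

(A,P): not NE [P1→C gives 9>2]
(A,Q): not NE [P1→C gives 9>7; P2→P gives 9>3]
(B,P): not NE [P1→C gives 9>0]
(B,Q): not NE [P1→C gives 9>6; P2→P gives 9>2]
(C,P): NE
(C,Q): not NE [P2→P gives 7>6]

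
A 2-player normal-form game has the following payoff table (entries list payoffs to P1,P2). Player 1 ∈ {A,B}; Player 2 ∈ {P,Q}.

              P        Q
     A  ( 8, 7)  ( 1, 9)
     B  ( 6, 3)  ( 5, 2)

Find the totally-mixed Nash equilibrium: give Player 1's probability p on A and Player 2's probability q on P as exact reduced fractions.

P1 indiff ⇒ q·8+(1-q)·1 = q·6+(1-q)·5 ⇒ q(2) = (1-q)(4) ⇒ q = 2/3
P2 indiff ⇒ p·7+(1-p)·3 = p·9+(1-p)·2 ⇒ p(-2) = (1-p)(-1) ⇒ p = 1/3

P1 mixes 1/3 on A; P2 mixes 2/3 on P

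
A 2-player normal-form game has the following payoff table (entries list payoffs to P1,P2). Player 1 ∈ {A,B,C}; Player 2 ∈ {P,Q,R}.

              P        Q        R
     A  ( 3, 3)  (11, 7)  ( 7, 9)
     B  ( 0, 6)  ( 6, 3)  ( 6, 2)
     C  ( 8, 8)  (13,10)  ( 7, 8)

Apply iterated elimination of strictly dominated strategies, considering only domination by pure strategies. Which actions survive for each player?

P1 drop B (A beats it: P:3>0 Q:11>6 R:7>6)
P2 drop P (Q beats it: A:7>3 C:10>8)
P1→{A,C} P2→{Q,R}

Remaining: P1:{A,C} P2:{Q,R}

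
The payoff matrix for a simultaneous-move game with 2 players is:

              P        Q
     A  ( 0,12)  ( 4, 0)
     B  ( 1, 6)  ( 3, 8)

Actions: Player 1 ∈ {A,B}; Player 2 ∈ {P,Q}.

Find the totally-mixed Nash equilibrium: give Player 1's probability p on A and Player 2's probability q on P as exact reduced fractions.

P1 indiff ⇒ q·0+(1-q)·4 = q·1+(1-q)·3 ⇒ q(-1) = (1-q)(-1) ⇒ q = 1/2
P2 indiff ⇒ p·12+(1-p)·6 = p·0+(1-p)·8 ⇒ p(12) = (1-p)(2) ⇒ p = 1/7

(p,q) = (1/7, 1/2)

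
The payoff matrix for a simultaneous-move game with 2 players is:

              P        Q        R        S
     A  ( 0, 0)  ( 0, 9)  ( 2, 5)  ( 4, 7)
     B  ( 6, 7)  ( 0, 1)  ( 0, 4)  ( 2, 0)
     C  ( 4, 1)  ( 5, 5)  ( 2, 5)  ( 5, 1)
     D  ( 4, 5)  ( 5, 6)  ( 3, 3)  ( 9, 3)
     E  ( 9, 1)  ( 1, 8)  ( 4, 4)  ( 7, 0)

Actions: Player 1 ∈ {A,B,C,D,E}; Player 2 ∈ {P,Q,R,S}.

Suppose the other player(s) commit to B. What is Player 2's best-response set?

u_2(P vs B) = 7
u_2(Q vs B) = 1
u_2(R vs B) = 4
u_2(S vs B) = 0
max payoff 7 at {P}

argmax u_2 = {P}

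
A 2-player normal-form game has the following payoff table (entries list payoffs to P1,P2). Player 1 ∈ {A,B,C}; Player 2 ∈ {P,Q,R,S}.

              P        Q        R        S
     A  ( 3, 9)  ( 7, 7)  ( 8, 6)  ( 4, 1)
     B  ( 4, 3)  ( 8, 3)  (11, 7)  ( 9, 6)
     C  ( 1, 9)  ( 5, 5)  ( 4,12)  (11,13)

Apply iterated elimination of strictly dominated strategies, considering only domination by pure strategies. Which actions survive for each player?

P1 drop A (B beats it: P:4>3 Q:8>7 R:11>8 S:9>4)
P2 drop P (R beats it: B:7>3 C:12>9)
P2 drop Q (R beats it: B:7>3 C:12>5)
P1→{B,C} P2→{R,S}

IESDS → P1:{B,C} P2:{R,S}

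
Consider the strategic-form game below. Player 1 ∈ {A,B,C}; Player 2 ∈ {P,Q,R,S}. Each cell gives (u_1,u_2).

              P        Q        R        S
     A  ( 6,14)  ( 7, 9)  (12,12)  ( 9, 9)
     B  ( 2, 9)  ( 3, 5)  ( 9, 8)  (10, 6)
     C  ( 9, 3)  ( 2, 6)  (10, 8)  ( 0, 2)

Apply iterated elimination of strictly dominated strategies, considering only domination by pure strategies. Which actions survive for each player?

Remaining: P1:{A,C} P2:{P,R}

P2 drop Q (R beats it: A:12>9 B:8>5 C:8>6)
P2 drop S (P beats it: A:14>9 B:9>6 C:3>2)
P1 drop B (A beats it: P:6>2 R:12>9)
P1→{A,C} P2→{P,R}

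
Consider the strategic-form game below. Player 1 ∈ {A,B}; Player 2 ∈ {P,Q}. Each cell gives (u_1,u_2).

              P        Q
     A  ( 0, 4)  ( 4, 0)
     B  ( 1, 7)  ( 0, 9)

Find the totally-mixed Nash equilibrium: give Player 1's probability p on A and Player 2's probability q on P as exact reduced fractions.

(p,q) = (1/3, 4/5)

P1 indiff ⇒ q·0+(1-q)·4 = q·1+(1-q)·0 ⇒ q(-1) = (1-q)(-4) ⇒ q = 4/5
P2 indiff ⇒ p·4+(1-p)·7 = p·0+(1-p)·9 ⇒ p(4) = (1-p)(2) ⇒ p = 1/3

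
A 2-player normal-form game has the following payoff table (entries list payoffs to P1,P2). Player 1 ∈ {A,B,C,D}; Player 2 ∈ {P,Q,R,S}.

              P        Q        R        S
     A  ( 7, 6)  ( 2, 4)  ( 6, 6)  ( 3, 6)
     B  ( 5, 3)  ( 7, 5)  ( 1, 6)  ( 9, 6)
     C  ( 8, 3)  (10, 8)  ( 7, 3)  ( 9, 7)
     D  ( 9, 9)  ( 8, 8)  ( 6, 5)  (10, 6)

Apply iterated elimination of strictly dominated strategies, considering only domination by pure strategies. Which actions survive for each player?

Remaining: P1:{C,D} P2:{P,Q}

P1 drop A (C beats it: P:8>7 Q:10>2 R:7>6 S:9>3)
P1 drop B (D beats it: P:9>5 Q:8>7 R:6>1 S:10>9)
P2 drop R (Q beats it: C:8>3 D:8>5)
P2 drop S (Q beats it: C:8>7 D:8>6)
P1→{C,D} P2→{P,Q}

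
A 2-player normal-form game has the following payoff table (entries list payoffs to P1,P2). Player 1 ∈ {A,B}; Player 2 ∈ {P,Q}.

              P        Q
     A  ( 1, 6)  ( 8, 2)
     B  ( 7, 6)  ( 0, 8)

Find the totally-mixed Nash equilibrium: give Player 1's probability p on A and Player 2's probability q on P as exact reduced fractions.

(p,q) = (1/3, 4/7)

P1 indiff ⇒ q·1+(1-q)·8 = q·7+(1-q)·0 ⇒ q(-6) = (1-q)(-8) ⇒ q = 4/7
P2 indiff ⇒ p·6+(1-p)·6 = p·2+(1-p)·8 ⇒ p(4) = (1-p)(2) ⇒ p = 1/3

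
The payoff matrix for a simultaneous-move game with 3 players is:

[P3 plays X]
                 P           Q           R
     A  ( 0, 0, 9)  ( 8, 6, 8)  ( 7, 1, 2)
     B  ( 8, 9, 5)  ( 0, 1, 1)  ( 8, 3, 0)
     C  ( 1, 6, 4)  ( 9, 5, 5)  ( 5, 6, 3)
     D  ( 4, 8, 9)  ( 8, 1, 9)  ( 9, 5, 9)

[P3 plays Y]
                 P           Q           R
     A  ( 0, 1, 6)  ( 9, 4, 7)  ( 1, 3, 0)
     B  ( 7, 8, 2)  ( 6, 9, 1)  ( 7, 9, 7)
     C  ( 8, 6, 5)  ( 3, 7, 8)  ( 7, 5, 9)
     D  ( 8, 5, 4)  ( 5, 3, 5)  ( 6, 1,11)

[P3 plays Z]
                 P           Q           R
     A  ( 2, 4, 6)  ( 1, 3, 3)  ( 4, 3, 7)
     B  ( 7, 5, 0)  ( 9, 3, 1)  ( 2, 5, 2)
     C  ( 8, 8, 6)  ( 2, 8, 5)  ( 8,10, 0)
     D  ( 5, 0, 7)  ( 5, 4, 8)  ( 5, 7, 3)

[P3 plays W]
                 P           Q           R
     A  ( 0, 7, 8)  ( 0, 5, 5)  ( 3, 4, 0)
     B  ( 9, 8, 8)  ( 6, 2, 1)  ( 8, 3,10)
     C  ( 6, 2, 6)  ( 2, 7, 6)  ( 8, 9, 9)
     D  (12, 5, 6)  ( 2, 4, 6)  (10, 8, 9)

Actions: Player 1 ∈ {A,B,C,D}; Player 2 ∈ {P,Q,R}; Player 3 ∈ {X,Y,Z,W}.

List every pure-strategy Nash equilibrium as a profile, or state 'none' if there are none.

Equilibria: none

(A,P,X): not NE [P1→B gives 8>0; P2→Q gives 6>0]
(A,P,Y): not NE [P1→D gives 8>0; P2→Q gives 4>1; P3→X gives 9>6]
(A,P,Z): not NE [P1→C gives 8>2; P3→X gives 9>6]
(A,P,W): not NE [P1→D gives 12>0; P3→X gives 9>8]
(A,Q,X): not NE [P1→C gives 9>8]
(A,Q,Y): not NE [P3→X gives 8>7]
(A,Q,Z): not NE [P1→B gives 9>1; P2→P gives 4>3; P3→X gives 8>3]
(A,Q,W): not NE [P1→B gives 6>0; P2→P gives 7>5; P3→X gives 8>5]
(A,R,X): not NE [P1→D gives 9>7; P2→Q gives 6>1; P3→Z gives 7>2]
(A,R,Y): not NE [P1→C gives 7>1; P2→Q gives 4>3; P3→Z gives 7>0]
(A,R,Z): not NE [P1→C gives 8>4; P2→P gives 4>3]
(A,R,W): not NE [P1→D gives 10>3; P2→P gives 7>4; P3→Z gives 7>0]
(B,P,X): not NE [P3→W gives 8>5]
(B,P,Y): not NE [P1→D gives 8>7; P2→R gives 9>8; P3→W gives 8>2]
(B,P,Z): not NE [P1→C gives 8>7; P3→W gives 8>0]
(B,P,W): not NE [P1→D gives 12>9]
(B,Q,X): not NE [P1→C gives 9>0; P2→P gives 9>1]
(B,Q,Y): not NE [P1→A gives 9>6]
(B,Q,Z): not NE [P2→R gives 5>3]
(B,Q,W): not NE [P2→P gives 8>2]
(B,R,X): not NE [P1→D gives 9>8; P2→P gives 9>3; P3→W gives 10>0]
(B,R,Y): not NE [P3→W gives 10>7]
(B,R,Z): not NE [P1→C gives 8>2; P3→W gives 10>2]
(B,R,W): not NE [P1→D gives 10>8; P2→P gives 8>3]
(C,P,X): not NE [P1→B gives 8>1; P3→W gives 6>4]
(C,P,Y): not NE [P2→Q gives 7>6; P3→W gives 6>5]
(C,P,Z): not NE [P2→R gives 10>8]
(C,P,W): not NE [P1→D gives 12>6; P2→R gives 9>2]
(C,Q,X): not NE [P2→R gives 6>5; P3→Y gives 8>5]
(C,Q,Y): not NE [P1→A gives 9>3]
(C,Q,Z): not NE [P1→B gives 9>2; P2→R gives 10>8; P3→Y gives 8>5]
(C,Q,W): not NE [P1→B gives 6>2; P2→R gives 9>7; P3→Y gives 8>6]
(C,R,X): not NE [P1→D gives 9>5; P3→W gives 9>3]
(C,R,Y): not NE [P2→Q gives 7>5]
(C,R,Z): not NE [P3→W gives 9>0]
(C,R,W): not NE [P1→D gives 10>8]
(D,P,X): not NE [P1→B gives 8>4]
(D,P,Y): not NE [P3→X gives 9>4]
(D,P,Z): not NE [P1→C gives 8>5; P2→R gives 7>0; P3→X gives 9>7]
(D,P,W): not NE [P2→R gives 8>5; P3→X gives 9>6]
(D,Q,X): not NE [P1→C gives 9>8; P2→P gives 8>1]
(D,Q,Y): not NE [P1→A gives 9>5; P2→P gives 5>3; P3→X gives 9>5]
(D,Q,Z): not NE [P1→B gives 9>5; P2→R gives 7>4; P3→X gives 9>8]
(D,Q,W): not NE [P1→B gives 6>2; P2→R gives 8>4; P3→X gives 9>6]
(D,R,X): not NE [P2→P gives 8>5; P3→Y gives 11>9]
(D,R,Y): not NE [P1→C gives 7>6; P2→P gives 5>1]
(D,R,Z): not NE [P1→C gives 8>5; P3→Y gives 11>3]
(D,R,W): not NE [P3→Y gives 11>9]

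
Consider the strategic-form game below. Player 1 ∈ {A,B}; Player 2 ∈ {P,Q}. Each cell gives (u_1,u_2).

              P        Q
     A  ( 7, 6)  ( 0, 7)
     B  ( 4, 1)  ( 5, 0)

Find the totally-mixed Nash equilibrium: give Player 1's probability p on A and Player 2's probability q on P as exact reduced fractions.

P1 indiff ⇒ q·7+(1-q)·0 = q·4+(1-q)·5 ⇒ q(3) = (1-q)(5) ⇒ q = 5/8
P2 indiff ⇒ p·6+(1-p)·1 = p·7+(1-p)·0 ⇒ p(-1) = (1-p)(-1) ⇒ p = 1/2

p=1/2, q=5/8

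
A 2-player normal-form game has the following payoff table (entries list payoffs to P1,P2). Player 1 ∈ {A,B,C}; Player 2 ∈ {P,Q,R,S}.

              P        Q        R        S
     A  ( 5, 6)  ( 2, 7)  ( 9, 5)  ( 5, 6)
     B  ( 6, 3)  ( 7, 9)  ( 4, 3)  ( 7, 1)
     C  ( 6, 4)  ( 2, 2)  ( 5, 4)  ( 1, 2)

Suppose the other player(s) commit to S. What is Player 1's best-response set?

u_1(A vs S) = 5
u_1(B vs S) = 7
u_1(C vs S) = 1
max payoff 7 at {B}

BR_1 = {B}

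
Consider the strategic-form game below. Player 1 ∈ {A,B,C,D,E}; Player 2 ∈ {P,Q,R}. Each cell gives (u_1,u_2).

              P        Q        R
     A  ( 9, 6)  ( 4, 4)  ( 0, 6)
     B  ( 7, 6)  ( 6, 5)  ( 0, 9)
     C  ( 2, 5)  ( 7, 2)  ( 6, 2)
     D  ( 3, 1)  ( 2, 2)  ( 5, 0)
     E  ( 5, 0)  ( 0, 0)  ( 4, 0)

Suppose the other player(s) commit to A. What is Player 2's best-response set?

u_2(P vs A) = 6
u_2(Q vs A) = 4
u_2(R vs A) = 6
max payoff 6 at {P,R}

BR_2 = {P,R}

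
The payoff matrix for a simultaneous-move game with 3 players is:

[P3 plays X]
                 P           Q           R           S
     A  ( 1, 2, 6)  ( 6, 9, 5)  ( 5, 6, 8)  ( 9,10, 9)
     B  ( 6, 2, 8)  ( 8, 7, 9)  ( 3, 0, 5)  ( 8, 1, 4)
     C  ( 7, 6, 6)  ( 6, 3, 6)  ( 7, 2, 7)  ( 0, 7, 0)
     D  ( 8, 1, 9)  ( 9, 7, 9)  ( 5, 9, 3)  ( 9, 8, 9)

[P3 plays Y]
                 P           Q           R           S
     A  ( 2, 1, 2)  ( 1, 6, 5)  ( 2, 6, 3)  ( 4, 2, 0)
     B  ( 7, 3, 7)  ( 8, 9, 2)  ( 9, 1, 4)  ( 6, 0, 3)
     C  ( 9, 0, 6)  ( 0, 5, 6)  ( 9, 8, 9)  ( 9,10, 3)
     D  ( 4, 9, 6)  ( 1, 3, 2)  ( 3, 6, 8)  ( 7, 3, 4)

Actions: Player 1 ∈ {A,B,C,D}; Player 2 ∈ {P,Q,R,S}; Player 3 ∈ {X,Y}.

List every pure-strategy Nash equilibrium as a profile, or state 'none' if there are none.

PSNE = {(A,S,X), (C,S,Y)}

(A,P,X): not NE [P1→D gives 8>1; P2→S gives 10>2]
(A,P,Y): not NE [P1→C gives 9>2; P2→R gives 6>1; P3→X gives 6>2]
(A,Q,X): not NE [P1→D gives 9>6; P2→S gives 10>9]
(A,Q,Y): not NE [P1→B gives 8>1]
(A,R,X): not NE [P1→C gives 7>5; P2→S gives 10>6]
(A,R,Y): not NE [P1→C gives 9>2; P3→X gives 8>3]
(A,S,X): NE
(A,S,Y): not NE [P1→C gives 9>4; P2→R gives 6>2; P3→X gives 9>0]
(B,P,X): not NE [P1→D gives 8>6; P2→Q gives 7>2]
(B,P,Y): not NE [P1→C gives 9>7; P2→Q gives 9>3; P3→X gives 8>7]
(B,Q,X): not NE [P1→D gives 9>8]
(B,Q,Y): not NE [P3→X gives 9>2]
(B,R,X): not NE [P1→C gives 7>3; P2→Q gives 7>0]
(B,R,Y): not NE [P2→Q gives 9>1; P3→X gives 5>4]
(B,S,X): not NE [P1→D gives 9>8; P2→Q gives 7>1]
(B,S,Y): not NE [P1→C gives 9>6; P2→Q gives 9>0; P3→X gives 4>3]
(C,P,X): not NE [P1→D gives 8>7; P2→S gives 7>6]
(C,P,Y): not NE [P2→S gives 10>0]
(C,Q,X): not NE [P1→D gives 9>6; P2→S gives 7>3]
(C,Q,Y): not NE [P1→B gives 8>0; P2→S gives 10>5]
(C,R,X): not NE [P2→S gives 7>2; P3→Y gives 9>7]
(C,R,Y): not NE [P2→S gives 10>8]
(C,S,X): not NE [P1→D gives 9>0; P3→Y gives 3>0]
(C,S,Y): NE
(D,P,X): not NE [P2→R gives 9>1]
(D,P,Y): not NE [P1→C gives 9>4; P3→X gives 9>6]
(D,Q,X): not NE [P2→R gives 9>7]
(D,Q,Y): not NE [P1→B gives 8>1; P2→P gives 9>3; P3→X gives 9>2]
(D,R,X): not NE [P1→C gives 7>5; P3→Y gives 8>3]
(D,R,Y): not NE [P1→C gives 9>3; P2→P gives 9>6]
(D,S,X): not NE [P2→R gives 9>8]
(D,S,Y): not NE [P1→C gives 9>7; P2→P gives 9>3; P3→X gives 9>4]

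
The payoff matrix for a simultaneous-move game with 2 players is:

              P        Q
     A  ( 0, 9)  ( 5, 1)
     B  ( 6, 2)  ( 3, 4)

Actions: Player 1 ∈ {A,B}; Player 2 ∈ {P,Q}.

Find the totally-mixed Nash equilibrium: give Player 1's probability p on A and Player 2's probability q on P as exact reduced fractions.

P1 indiff ⇒ q·0+(1-q)·5 = q·6+(1-q)·3 ⇒ q(-6) = (1-q)(-2) ⇒ q = 1/4
P2 indiff ⇒ p·9+(1-p)·2 = p·1+(1-p)·4 ⇒ p(8) = (1-p)(2) ⇒ p = 1/5

p=1/5, q=1/4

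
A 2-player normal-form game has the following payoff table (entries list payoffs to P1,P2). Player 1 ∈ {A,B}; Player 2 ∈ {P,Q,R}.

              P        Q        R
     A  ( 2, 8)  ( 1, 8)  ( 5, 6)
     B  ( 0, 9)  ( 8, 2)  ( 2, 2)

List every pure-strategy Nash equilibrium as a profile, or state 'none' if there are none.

(A,P): NE
(A,Q): not NE [P1→B gives 8>1]
(A,R): not NE [P2→Q gives 8>6]
(B,P): not NE [P1→A gives 2>0]
(B,Q): not NE [P2→P gives 9>2]
(B,R): not NE [P1→A gives 5>2; P2→P gives 9>2]

Nash profiles: (A,P)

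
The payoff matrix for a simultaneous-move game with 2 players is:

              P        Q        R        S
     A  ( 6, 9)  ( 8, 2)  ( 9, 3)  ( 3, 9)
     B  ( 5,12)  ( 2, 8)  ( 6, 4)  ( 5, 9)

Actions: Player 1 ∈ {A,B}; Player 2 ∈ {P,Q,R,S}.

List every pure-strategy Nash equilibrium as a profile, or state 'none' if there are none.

(A,P): NE
(A,Q): not NE [P2→S gives 9>2]
(A,R): not NE [P2→S gives 9>3]
(A,S): not NE [P1→B gives 5>3]
(B,P): not NE [P1→A gives 6>5]
(B,Q): not NE [P1→A gives 8>2; P2→P gives 12>8]
(B,R): not NE [P1→A gives 9>6; P2→P gives 12>4]
(B,S): not NE [P2→P gives 12>9]

Nash profiles: (A,P)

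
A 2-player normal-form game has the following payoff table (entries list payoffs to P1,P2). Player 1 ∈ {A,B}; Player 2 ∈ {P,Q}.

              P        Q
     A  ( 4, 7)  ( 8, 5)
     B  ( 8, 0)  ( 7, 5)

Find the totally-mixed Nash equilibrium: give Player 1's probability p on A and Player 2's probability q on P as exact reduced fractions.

P1 indiff ⇒ q·4+(1-q)·8 = q·8+(1-q)·7 ⇒ q(-4) = (1-q)(-1) ⇒ q = 1/5
P2 indiff ⇒ p·7+(1-p)·0 = p·5+(1-p)·5 ⇒ p(2) = (1-p)(5) ⇒ p = 5/7

(p,q) = (5/7, 1/5)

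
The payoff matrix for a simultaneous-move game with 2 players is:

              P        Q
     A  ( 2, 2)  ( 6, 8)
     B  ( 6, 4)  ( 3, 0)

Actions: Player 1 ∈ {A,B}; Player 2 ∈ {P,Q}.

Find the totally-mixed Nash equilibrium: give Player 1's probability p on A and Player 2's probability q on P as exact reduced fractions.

P1 mixes 2/5 on A; P2 mixes 3/7 on P

P1 indiff ⇒ q·2+(1-q)·6 = q·6+(1-q)·3 ⇒ q(-4) = (1-q)(-3) ⇒ q = 3/7
P2 indiff ⇒ p·2+(1-p)·4 = p·8+(1-p)·0 ⇒ p(-6) = (1-p)(-4) ⇒ p = 2/5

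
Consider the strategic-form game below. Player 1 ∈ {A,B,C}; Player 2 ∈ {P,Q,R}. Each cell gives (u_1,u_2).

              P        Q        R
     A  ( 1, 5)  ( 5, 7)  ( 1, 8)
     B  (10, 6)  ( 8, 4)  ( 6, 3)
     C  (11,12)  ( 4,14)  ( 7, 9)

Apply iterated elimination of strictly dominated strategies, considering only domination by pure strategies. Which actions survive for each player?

P1 drop A (B beats it: P:10>1 Q:8>5 R:6>1)
P2 drop R (P beats it: B:6>3 C:12>9)
P1→{B,C} P2→{P,Q}

Survivors P1:{B,C} P2:{P,Q}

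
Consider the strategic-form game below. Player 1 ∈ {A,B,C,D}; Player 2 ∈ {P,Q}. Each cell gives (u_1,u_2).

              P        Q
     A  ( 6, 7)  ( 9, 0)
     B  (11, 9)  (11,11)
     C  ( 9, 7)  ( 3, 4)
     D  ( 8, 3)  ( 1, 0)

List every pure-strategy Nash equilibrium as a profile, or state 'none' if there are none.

(A,P): not NE [P1→B gives 11>6]
(A,Q): not NE [P1→B gives 11>9; P2→P gives 7>0]
(B,P): not NE [P2→Q gives 11>9]
(B,Q): NE
(C,P): not NE [P1→B gives 11>9]
(C,Q): not NE [P1→B gives 11>3; P2→P gives 7>4]
(D,P): not NE [P1→B gives 11>8]
(D,Q): not NE [P1→B gives 11>1; P2→P gives 3>0]

Nash profiles: (B,Q)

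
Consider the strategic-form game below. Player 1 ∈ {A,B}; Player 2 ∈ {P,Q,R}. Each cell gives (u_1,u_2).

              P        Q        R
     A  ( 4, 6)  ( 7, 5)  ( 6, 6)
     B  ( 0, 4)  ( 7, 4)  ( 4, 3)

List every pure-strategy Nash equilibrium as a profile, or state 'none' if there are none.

NE set: (A,P), (A,R), (B,Q)

(A,P): NE
(A,Q): not NE [P2→R gives 6>5]
(A,R): NE
(B,P): not NE [P1→A gives 4>0]
(B,Q): NE
(B,R): not NE [P1→A gives 6>4; P2→Q gives 4>3]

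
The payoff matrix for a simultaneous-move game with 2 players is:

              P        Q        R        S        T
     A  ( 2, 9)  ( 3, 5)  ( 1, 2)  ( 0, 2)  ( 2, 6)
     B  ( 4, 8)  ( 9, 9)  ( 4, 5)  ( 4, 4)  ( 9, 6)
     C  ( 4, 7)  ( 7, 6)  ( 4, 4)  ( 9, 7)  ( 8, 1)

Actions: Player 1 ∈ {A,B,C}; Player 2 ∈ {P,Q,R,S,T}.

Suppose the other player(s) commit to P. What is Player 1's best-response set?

u_1(A vs P) = 2
u_1(B vs P) = 4
u_1(C vs P) = 4
max payoff 4 at {B,C}

BR_1 = {B,C}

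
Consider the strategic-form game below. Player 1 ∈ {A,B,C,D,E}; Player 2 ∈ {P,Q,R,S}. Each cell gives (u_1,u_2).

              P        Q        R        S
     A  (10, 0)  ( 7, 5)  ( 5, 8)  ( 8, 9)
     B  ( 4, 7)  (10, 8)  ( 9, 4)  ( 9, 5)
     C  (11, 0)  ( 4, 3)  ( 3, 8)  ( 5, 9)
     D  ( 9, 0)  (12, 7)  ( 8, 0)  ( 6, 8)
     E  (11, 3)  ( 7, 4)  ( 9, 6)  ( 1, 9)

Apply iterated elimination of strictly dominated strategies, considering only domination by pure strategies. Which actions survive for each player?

P2 drop P (Q beats it: A:5>0 B:8>7 C:3>0 D:7>0 E:4>3)
P1 drop A (B beats it: Q:10>7 R:9>5 S:9>8)
P1 drop C (B beats it: Q:10>4 R:9>3 S:9>5)
P2 drop R (S beats it: B:5>4 D:8>0 E:9>6)
P1 drop E (B beats it: Q:10>7 S:9>1)
P1→{B,D} P2→{Q,S}

IESDS → P1:{B,D} P2:{Q,S}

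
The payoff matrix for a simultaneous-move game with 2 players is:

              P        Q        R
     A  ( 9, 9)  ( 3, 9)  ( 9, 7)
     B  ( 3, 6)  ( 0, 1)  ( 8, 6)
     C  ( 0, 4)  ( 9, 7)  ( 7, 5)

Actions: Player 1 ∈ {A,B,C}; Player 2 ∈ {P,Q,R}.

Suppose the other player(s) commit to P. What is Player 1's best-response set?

u_1(A vs P) = 9
u_1(B vs P) = 3
u_1(C vs P) = 0
max payoff 9 at {A}

P1 best: {A}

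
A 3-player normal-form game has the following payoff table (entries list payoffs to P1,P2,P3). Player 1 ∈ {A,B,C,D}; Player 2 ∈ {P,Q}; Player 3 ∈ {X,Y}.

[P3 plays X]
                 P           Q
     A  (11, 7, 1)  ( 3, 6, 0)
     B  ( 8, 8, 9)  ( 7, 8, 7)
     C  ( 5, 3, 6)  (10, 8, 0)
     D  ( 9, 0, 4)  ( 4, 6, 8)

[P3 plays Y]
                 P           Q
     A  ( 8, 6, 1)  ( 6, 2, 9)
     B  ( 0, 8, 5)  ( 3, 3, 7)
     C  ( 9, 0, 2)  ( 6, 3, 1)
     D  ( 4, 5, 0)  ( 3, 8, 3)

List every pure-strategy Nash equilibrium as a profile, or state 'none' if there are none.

Nash profiles: (A,P,X), (C,Q,Y)

(A,P,X): NE
(A,P,Y): not NE [P1→C gives 9>8]
(A,Q,X): not NE [P1→C gives 10>3; P2→P gives 7>6; P3→Y gives 9>0]
(A,Q,Y): not NE [P2→P gives 6>2]
(B,P,X): not NE [P1→A gives 11>8]
(B,P,Y): not NE [P1→C gives 9>0; P3→X gives 9>5]
(B,Q,X): not NE [P1→C gives 10>7]
(B,Q,Y): not NE [P1→C gives 6>3; P2→P gives 8>3]
(C,P,X): not NE [P1→A gives 11>5; P2→Q gives 8>3]
(C,P,Y): not NE [P2→Q gives 3>0; P3→X gives 6>2]
(C,Q,X): not NE [P3→Y gives 1>0]
(C,Q,Y): NE
(D,P,X): not NE [P1→A gives 11>9; P2→Q gives 6>0]
(D,P,Y): not NE [P1→C gives 9>4; P2→Q gives 8>5; P3→X gives 4>0]
(D,Q,X): not NE [P1→C gives 10>4]
(D,Q,Y): not NE [P1→C gives 6>3; P3→X gives 8>3]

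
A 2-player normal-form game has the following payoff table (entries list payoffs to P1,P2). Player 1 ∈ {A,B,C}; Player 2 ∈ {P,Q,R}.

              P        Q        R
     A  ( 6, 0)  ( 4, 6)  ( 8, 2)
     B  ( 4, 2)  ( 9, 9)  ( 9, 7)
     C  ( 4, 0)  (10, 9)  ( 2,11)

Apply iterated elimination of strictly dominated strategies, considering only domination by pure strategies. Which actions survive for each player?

Survivors P1:{B,C} P2:{Q,R}

P2 drop P (Q beats it: A:6>0 B:9>2 C:9>0)
P1 drop A (B beats it: Q:9>4 R:9>8)
P1→{B,C} P2→{Q,R}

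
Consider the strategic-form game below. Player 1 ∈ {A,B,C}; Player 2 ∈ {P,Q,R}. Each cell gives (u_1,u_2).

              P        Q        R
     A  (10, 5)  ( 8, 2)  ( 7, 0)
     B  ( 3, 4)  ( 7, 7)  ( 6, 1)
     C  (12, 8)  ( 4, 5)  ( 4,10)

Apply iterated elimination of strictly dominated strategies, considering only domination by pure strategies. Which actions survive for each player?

Survivors P1:{A,C} P2:{P,R}

P1 drop B (A beats it: P:10>3 Q:8>7 R:7>6)
P2 drop Q (P beats it: A:5>2 C:8>5)
P1→{A,C} P2→{P,R}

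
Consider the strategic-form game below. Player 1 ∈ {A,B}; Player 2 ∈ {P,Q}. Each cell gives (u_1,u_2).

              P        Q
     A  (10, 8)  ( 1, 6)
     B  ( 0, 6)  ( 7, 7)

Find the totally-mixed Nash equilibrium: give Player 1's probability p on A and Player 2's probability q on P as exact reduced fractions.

p=1/3, q=3/8

P1 indiff ⇒ q·10+(1-q)·1 = q·0+(1-q)·7 ⇒ q(10) = (1-q)(6) ⇒ q = 3/8
P2 indiff ⇒ p·8+(1-p)·6 = p·6+(1-p)·7 ⇒ p(2) = (1-p)(1) ⇒ p = 1/3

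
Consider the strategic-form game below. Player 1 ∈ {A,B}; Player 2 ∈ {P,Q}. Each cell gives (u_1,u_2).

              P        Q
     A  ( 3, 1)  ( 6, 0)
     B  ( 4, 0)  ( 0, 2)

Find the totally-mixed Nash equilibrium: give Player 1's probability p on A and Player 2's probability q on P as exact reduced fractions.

P1 indiff ⇒ q·3+(1-q)·6 = q·4+(1-q)·0 ⇒ q(-1) = (1-q)(-6) ⇒ q = 6/7
P2 indiff ⇒ p·1+(1-p)·0 = p·0+(1-p)·2 ⇒ p(1) = (1-p)(2) ⇒ p = 2/3

P1 mixes 2/3 on A; P2 mixes 6/7 on P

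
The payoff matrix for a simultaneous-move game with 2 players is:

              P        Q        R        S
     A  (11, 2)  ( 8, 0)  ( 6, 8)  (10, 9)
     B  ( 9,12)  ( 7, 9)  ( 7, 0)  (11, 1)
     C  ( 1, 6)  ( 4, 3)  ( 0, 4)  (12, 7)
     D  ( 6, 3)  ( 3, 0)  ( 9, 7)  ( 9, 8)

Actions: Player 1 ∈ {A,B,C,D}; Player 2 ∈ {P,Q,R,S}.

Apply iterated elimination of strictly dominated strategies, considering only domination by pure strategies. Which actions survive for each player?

Remaining: P1:{A,B,C} P2:{P,S}

P2 drop Q (P beats it: A:2>0 B:12>9 C:6>3 D:3>0)
P2 drop R (S beats it: A:9>8 B:1>0 C:7>4 D:8>7)
P1 drop D (A beats it: P:11>6 S:10>9)
P1→{A,B,C} P2→{P,S}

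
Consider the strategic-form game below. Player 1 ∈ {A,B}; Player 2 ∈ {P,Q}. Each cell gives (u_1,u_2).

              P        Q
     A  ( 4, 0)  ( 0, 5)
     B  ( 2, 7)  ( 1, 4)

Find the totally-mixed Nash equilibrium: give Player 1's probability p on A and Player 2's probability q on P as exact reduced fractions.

(p,q) = (3/8, 1/3)

P1 indiff ⇒ q·4+(1-q)·0 = q·2+(1-q)·1 ⇒ q(2) = (1-q)(1) ⇒ q = 1/3
P2 indiff ⇒ p·0+(1-p)·7 = p·5+(1-p)·4 ⇒ p(-5) = (1-p)(-3) ⇒ p = 3/8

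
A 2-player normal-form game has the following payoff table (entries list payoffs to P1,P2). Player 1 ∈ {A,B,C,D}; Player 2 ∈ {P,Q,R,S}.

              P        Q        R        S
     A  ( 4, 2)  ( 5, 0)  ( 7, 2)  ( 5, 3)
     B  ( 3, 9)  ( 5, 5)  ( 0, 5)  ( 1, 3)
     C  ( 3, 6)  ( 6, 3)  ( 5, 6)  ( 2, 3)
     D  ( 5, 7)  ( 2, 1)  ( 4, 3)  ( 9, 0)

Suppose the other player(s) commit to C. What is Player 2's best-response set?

BR_2 = {P,R}

u_2(P vs C) = 6
u_2(Q vs C) = 3
u_2(R vs C) = 6
u_2(S vs C) = 3
max payoff 6 at {P,R}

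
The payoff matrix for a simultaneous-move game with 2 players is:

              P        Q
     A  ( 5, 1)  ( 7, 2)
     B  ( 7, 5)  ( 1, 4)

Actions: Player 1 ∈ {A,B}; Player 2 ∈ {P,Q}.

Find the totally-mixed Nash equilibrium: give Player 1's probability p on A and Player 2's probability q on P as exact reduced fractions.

P1 indiff ⇒ q·5+(1-q)·7 = q·7+(1-q)·1 ⇒ q(-2) = (1-q)(-6) ⇒ q = 3/4
P2 indiff ⇒ p·1+(1-p)·5 = p·2+(1-p)·4 ⇒ p(-1) = (1-p)(-1) ⇒ p = 1/2

P1 mixes 1/2 on A; P2 mixes 3/4 on P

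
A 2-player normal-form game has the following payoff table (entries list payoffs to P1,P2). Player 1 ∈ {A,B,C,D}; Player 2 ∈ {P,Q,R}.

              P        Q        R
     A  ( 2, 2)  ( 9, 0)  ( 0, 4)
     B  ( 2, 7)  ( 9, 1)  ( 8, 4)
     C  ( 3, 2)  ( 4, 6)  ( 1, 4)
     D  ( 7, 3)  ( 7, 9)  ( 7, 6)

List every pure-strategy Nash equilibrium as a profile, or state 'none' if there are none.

(A,P): not NE [P1→D gives 7>2; P2→R gives 4>2]
(A,Q): not NE [P2→R gives 4>0]
(A,R): not NE [P1→B gives 8>0]
(B,P): not NE [P1→D gives 7>2]
(B,Q): not NE [P2→P gives 7>1]
(B,R): not NE [P2→P gives 7>4]
(C,P): not NE [P1→D gives 7>3; P2→Q gives 6>2]
(C,Q): not NE [P1→B gives 9>4]
(C,R): not NE [P1→B gives 8>1; P2→Q gives 6>4]
(D,P): not NE [P2→Q gives 9>3]
(D,Q): not NE [P1→B gives 9>7]
(D,R): not NE [P1→B gives 8>7; P2→Q gives 9>6]

PSNE: ∅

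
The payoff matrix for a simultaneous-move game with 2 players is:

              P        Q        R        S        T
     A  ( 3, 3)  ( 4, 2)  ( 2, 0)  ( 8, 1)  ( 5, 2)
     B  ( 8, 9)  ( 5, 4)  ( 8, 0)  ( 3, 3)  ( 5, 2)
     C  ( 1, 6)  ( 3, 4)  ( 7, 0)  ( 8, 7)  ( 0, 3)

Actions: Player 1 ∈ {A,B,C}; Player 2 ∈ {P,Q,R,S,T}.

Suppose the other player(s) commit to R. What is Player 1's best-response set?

u_1(A vs R) = 2
u_1(B vs R) = 8
u_1(C vs R) = 7
max payoff 8 at {B}

BR_1 = {B}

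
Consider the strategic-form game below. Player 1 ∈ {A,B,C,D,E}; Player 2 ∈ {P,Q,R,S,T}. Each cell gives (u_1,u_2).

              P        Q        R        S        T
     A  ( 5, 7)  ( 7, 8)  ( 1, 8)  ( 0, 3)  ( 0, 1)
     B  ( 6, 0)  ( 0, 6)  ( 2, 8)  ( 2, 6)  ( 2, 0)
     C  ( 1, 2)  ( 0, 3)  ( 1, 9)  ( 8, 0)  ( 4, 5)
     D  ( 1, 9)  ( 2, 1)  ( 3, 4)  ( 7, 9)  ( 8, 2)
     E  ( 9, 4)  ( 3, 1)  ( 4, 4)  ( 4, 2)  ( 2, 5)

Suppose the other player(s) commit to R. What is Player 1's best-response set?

BR_1 = {E}

u_1(A vs R) = 1
u_1(B vs R) = 2
u_1(C vs R) = 1
u_1(D vs R) = 3
u_1(E vs R) = 4
max payoff 4 at {E}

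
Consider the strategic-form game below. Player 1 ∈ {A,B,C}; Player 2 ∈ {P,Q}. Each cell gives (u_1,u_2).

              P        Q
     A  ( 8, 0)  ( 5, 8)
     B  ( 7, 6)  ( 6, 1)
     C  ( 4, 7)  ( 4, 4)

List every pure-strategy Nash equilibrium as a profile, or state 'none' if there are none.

Equilibria: none

(A,P): not NE [P2→Q gives 8>0]
(A,Q): not NE [P1→B gives 6>5]
(B,P): not NE [P1→A gives 8>7]
(B,Q): not NE [P2→P gives 6>1]
(C,P): not NE [P1→A gives 8>4]
(C,Q): not NE [P1→B gives 6>4; P2→P gives 7>4]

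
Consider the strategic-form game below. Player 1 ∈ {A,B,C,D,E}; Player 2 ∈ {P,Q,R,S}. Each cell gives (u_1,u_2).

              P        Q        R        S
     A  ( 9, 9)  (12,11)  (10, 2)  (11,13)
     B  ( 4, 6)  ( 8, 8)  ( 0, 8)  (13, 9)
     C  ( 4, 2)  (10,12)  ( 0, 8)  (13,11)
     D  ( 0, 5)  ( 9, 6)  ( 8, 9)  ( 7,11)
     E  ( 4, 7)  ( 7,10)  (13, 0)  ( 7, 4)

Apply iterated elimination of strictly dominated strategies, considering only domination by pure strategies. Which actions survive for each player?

Survivors P1:{A,B,C} P2:{Q,S}

P1 drop D (A beats it: P:9>0 Q:12>9 R:10>8 S:11>7)
P2 drop P (Q beats it: A:11>9 B:8>6 C:12>2 E:10>7)
P2 drop R (S beats it: A:13>2 B:9>8 C:11>8 E:4>0)
P1 drop E (A beats it: Q:12>7 S:11>7)
P1→{A,B,C} P2→{Q,S}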